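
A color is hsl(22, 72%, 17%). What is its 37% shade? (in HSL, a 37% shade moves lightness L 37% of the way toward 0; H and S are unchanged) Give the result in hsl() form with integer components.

hsl(22, 72%, 11%)

L moves 37% from 17 toward 0: 17 − 6.29 = 10.71 → 11.
H and S are unchanged.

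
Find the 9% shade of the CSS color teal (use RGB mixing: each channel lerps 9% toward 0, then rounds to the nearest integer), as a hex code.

#007474

CSS teal is rgb(0, 128, 128).
Lerp each channel 9% toward 0:
  R: 0 + 0.09×(0−0) = 0 + 0 = 0 → 0
  G: 128 + 0.09×(0−128) = 128 − 11.52 = 116.48 → 116
  B: 128 − 11.52 = 116.48 → 116
rgb(0, 116, 116) = #007474.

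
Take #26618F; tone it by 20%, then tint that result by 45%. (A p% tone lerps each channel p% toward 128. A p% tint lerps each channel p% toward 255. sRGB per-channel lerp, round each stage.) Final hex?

#26618F is rgb(38, 97, 143).
Per channel, c → c + 0.2(128 − c):
  R: 38 + 0.2×(128−38) = 38 + 18 = 56 → 56
  G: 97 + 0.2×(128−97) = 97 + 6.2 = 103.2 → 103
  B: 143 − 3 = 140 → 140
After the tone: rgb(56, 103, 140) = #38678C.
A 45% tint moves each channel 45% toward 255:
  R: 56 + 0.45×(255−56) = 56 + 89.55 = 145.55 → 146
  G: 103 + 68.4 = 171.4 → 171
  B: 140 + 0.45×(255−140) = 140 + 51.75 = 191.75 → 192
rgb(146, 171, 192) = #92ABC0.

#92ABC0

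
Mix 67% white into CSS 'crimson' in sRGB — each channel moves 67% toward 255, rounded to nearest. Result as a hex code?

#f3b1bf

CSS crimson is rgb(220, 20, 60).
Per channel, c → c + 0.67(255 − c):
  R: 220 + 23.45 = 243.45 → 243
  G: 20 + 0.67×(255−20) = 20 + 157.45 = 177.45 → 177
  B: 60 + 130.65 = 190.65 → 191
rgb(243, 177, 191) = #f3b1bf.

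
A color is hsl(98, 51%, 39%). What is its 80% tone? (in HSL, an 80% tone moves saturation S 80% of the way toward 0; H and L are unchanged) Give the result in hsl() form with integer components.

hsl(98, 10%, 39%)

S moves 80% from 51 toward 0: 51 − 40.8 = 10.2 → 10.
H and L are unchanged.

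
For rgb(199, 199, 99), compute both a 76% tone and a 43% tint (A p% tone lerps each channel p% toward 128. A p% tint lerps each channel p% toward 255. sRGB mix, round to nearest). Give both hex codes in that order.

#919179, #DFDFA6

76% tone:
  R: 199 − 53.96 = 145.04 → 145
  G: 199 + 0.76×(128−199) = 199 − 53.96 = 145.04 → 145
  B: 99 + 0.76×(128−99) = 99 + 22.04 = 121.04 → 121
  → #919179
43% tint:
  R: 199 + 0.43×(255−199) = 199 + 24.08 = 223.08 → 223
  G: 199 + 24.08 = 223.08 → 223
  B: 99 + 0.43×(255−99) = 99 + 67.08 = 166.08 → 166
  → #DFDFA6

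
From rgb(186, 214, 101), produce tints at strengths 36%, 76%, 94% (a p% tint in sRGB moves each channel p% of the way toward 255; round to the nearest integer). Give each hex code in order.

36%: (186 + 24.84 = 210.84→211, 214 + 14.76 = 228.76→229, 101 + 55.44 = 156.44→156) → #D3E59C
76%: (186 + 52.44 = 238.44→238, 214 + 31.16 = 245.16→245, 101 + 117.04 = 218.04→218) → #EEF5DA
94%: (186 + 64.86 = 250.86→251, 214 + 38.54 = 252.54→253, 101 + 144.76 = 245.76→246) → #FBFDF6

#D3E59C, #EEF5DA, #FBFDF6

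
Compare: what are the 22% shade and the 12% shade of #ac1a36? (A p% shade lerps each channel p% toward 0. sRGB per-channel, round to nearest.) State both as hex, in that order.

#86142a, #971730

#ac1a36 is rgb(172, 26, 54).
22% shade:
  R: 172 − 37.84 = 134.16 → 134
  G: 26 − 5.72 = 20.28 → 20
  B: 54 − 11.88 = 42.12 → 42
  → #86142a
12% shade:
  R: 172 + 0.12×(0−172) = 172 − 20.64 = 151.36 → 151
  G: 26 + 0.12×(0−26) = 26 − 3.12 = 22.88 → 23
  B: 54 + 0.12×(0−54) = 54 − 6.48 = 47.52 → 48
  → #971730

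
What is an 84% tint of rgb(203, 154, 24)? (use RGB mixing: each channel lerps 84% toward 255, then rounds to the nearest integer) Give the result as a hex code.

An 84% tint moves each channel 84% toward 255:
  R: 203 + 0.84×(255−203) = 203 + 43.68 = 246.68 → 247
  G: 154 + 0.84×(255−154) = 154 + 84.84 = 238.84 → 239
  B: 24 + 194.04 = 218.04 → 218
rgb(247, 239, 218) = #F7EFDA.

#F7EFDA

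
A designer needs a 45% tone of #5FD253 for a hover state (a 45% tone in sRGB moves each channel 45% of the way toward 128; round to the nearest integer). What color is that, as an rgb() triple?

rgb(110, 173, 103)

#5FD253 is rgb(95, 210, 83).
A 45% tone moves each channel 45% toward 128:
  R: 95 + 14.85 = 109.85 → 110
  G: 210 + 0.45×(128−210) = 210 − 36.9 = 173.1 → 173
  B: 83 + 0.45×(128−83) = 83 + 20.25 = 103.25 → 103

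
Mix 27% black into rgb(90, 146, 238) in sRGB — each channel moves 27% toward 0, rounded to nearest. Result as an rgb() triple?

A 27% shade moves each channel 27% toward 0:
  R: 90 − 24.3 = 65.7 → 66
  G: 146 − 39.42 = 106.58 → 107
  B: 238 − 64.26 = 173.74 → 174

rgb(66, 107, 174)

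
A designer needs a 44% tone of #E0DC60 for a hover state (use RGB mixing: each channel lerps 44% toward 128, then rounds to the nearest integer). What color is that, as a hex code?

#E0DC60 is rgb(224, 220, 96).
Per channel, c → c + 0.44(128 − c):
  R: 224 + 0.44×(128−224) = 224 − 42.24 = 181.76 → 182
  G: 220 − 40.48 = 179.52 → 180
  B: 96 + 0.44×(128−96) = 96 + 14.08 = 110.08 → 110
rgb(182, 180, 110) = #B6B46E.

#B6B46E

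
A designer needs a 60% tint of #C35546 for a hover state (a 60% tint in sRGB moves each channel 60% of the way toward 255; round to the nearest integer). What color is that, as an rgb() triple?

rgb(231, 187, 181)

#C35546 is rgb(195, 85, 70).
Lerp each channel 60% toward 255:
  R: 195 + 0.6×(255−195) = 195 + 36 = 231 → 231
  G: 85 + 102 = 187 → 187
  B: 70 + 0.6×(255−70) = 70 + 111 = 181 → 181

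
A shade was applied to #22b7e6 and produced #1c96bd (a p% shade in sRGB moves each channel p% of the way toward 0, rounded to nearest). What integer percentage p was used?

#22b7e6 is rgb(34, 183, 230); #1c96bd is rgb(28, 150, 189).
On the B channel (widest range): 189 ≈ 230 + (p/100)(0 − 230), so p ≈ 100×(189 − 230)/(0 − 230) = -4100/-230 = 17.83.
p = 18 reproduces all three channels after rounding.

18%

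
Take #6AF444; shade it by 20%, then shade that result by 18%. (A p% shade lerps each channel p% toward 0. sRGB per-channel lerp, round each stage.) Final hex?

#6AF444 is rgb(106, 244, 68).
A 20% shade moves each channel 20% toward 0:
  R: 106 + 0.2×(0−106) = 106 − 21.2 = 84.8 → 85
  G: 244 − 48.8 = 195.2 → 195
  B: 68 − 13.6 = 54.4 → 54
After the shade: rgb(85, 195, 54) = #55C336.
An 18% shade moves each channel 18% toward 0:
  R: 85 − 15.3 = 69.7 → 70
  G: 195 − 35.1 = 159.9 → 160
  B: 54 − 9.72 = 44.28 → 44
rgb(70, 160, 44) = #46A02C.

#46A02C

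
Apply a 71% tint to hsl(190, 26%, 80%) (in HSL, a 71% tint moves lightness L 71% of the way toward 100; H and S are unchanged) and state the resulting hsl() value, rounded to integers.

hsl(190, 26%, 94%)

L moves 71% from 80 toward 100: 80 + 14.2 = 94.2 → 94.
H and S are unchanged.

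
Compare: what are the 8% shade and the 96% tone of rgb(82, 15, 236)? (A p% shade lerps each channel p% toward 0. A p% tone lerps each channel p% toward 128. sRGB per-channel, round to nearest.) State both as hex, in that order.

#4B0ED9, #7E7B84

8% shade:
  R: 82 + 0.08×(0−82) = 82 − 6.56 = 75.44 → 75
  G: 15 − 1.2 = 13.8 → 14
  B: 236 − 18.88 = 217.12 → 217
  → #4B0ED9
96% tone:
  R: 82 + 44.16 = 126.16 → 126
  G: 15 + 0.96×(128−15) = 15 + 108.48 = 123.48 → 123
  B: 236 − 103.68 = 132.32 → 132
  → #7E7B84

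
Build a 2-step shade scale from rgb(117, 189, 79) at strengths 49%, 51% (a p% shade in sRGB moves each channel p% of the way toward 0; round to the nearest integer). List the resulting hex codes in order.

49%: (117 − 57.33 = 59.67→60, 189 − 92.61 = 96.39→96, 79 − 38.71 = 40.29→40) → #3c6028
51%: (117 − 59.67 = 57.33→57, 189 − 96.39 = 92.61→93, 79 − 40.29 = 38.71→39) → #395d27

#3c6028, #395d27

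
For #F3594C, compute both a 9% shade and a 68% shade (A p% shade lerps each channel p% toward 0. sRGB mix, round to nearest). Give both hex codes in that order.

#F3594C is rgb(243, 89, 76).
9% shade:
  R: 243 + 0.09×(0−243) = 243 − 21.87 = 221.13 → 221
  G: 89 − 8.01 = 80.99 → 81
  B: 76 + 0.09×(0−76) = 76 − 6.84 = 69.16 → 69
  → #DD5145
68% shade:
  R: 243 + 0.68×(0−243) = 243 − 165.24 = 77.76 → 78
  G: 89 + 0.68×(0−89) = 89 − 60.52 = 28.48 → 28
  B: 76 + 0.68×(0−76) = 76 − 51.68 = 24.32 → 24
  → #4E1C18

#DD5145, #4E1C18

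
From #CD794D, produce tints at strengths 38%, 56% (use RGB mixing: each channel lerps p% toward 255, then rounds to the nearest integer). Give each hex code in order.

#E0AC91, #E9C4B1

#CD794D is rgb(205, 121, 77).
38%: (205 + 19 = 224→224, 121 + 50.92 = 171.92→172, 77 + 67.64 = 144.64→145) → #E0AC91
56%: (205 + 28 = 233→233, 121 + 75.04 = 196.04→196, 77 + 99.68 = 176.68→177) → #E9C4B1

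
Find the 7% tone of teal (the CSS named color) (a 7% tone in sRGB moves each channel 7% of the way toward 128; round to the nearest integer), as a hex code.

CSS teal is rgb(0, 128, 128).
Per channel, c → c + 0.07(128 − c):
  R: 0 + 0.07×(128−0) = 0 + 8.96 = 8.96 → 9
  G: 128 + 0 = 128 → 128
  B: 128 + 0.07×(128−128) = 128 + 0 = 128 → 128
rgb(9, 128, 128) = #098080.

#098080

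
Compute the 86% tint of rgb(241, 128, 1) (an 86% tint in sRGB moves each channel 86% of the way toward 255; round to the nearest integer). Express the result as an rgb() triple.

An 86% tint moves each channel 86% toward 255:
  R: 241 + 0.86×(255−241) = 241 + 12.04 = 253.04 → 253
  G: 128 + 0.86×(255−128) = 128 + 109.22 = 237.22 → 237
  B: 1 + 0.86×(255−1) = 1 + 218.44 = 219.44 → 219

rgb(253, 237, 219)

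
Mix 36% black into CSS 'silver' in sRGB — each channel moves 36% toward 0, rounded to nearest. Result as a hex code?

#7B7B7B

CSS silver is rgb(192, 192, 192).
Per channel, c → c + 0.36(0 − c):
  R: 192 + 0.36×(0−192) = 192 − 69.12 = 122.88 → 123
  G: 192 + 0.36×(0−192) = 192 − 69.12 = 122.88 → 123
  B: 192 − 69.12 = 122.88 → 123
rgb(123, 123, 123) = #7B7B7B.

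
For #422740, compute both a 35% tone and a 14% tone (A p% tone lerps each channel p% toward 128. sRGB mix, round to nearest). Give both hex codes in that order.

#584656, #4B3349

#422740 is rgb(66, 39, 64).
35% tone:
  R: 66 + 0.35×(128−66) = 66 + 21.7 = 87.7 → 88
  G: 39 + 31.15 = 70.15 → 70
  B: 64 + 22.4 = 86.4 → 86
  → #584656
14% tone:
  R: 66 + 0.14×(128−66) = 66 + 8.68 = 74.68 → 75
  G: 39 + 0.14×(128−39) = 39 + 12.46 = 51.46 → 51
  B: 64 + 8.96 = 72.96 → 73
  → #4B3349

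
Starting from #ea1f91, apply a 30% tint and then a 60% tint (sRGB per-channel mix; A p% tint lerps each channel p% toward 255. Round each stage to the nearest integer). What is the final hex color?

#ea1f91 is rgb(234, 31, 145).
A 30% tint moves each channel 30% toward 255:
  R: 234 + 6.3 = 240.3 → 240
  G: 31 + 0.3×(255−31) = 31 + 67.2 = 98.2 → 98
  B: 145 + 0.3×(255−145) = 145 + 33 = 178 → 178
After the tint: rgb(240, 98, 178) = #f062b2.
Per channel, c → c + 0.6(255 − c):
  R: 240 + 9 = 249 → 249
  G: 98 + 94.2 = 192.2 → 192
  B: 178 + 0.6×(255−178) = 178 + 46.2 = 224.2 → 224
rgb(249, 192, 224) = #f9c0e0.

#f9c0e0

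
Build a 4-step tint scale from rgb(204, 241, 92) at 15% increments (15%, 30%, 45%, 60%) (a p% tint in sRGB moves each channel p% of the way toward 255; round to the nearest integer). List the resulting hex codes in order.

#D4F374, #DBF58D, #E3F7A5, #EBF9BE

15%: (204 + 7.65 = 211.65→212, 241 + 2.1 = 243.1→243, 92 + 24.45 = 116.45→116) → #D4F374
30%: (204 + 15.3 = 219.3→219, 241 + 4.2 = 245.2→245, 92 + 48.9 = 140.9→141) → #DBF58D
45%: (204 + 22.95 = 226.95→227, 241 + 6.3 = 247.3→247, 92 + 73.35 = 165.35→165) → #E3F7A5
60%: (204 + 30.6 = 234.6→235, 241 + 8.4 = 249.4→249, 92 + 97.8 = 189.8→190) → #EBF9BE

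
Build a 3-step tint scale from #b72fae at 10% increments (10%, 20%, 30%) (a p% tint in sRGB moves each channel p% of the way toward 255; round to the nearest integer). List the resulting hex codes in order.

#be44b6, #c559be, #cd6dc6

#b72fae is rgb(183, 47, 174).
10%: (183 + 7.2 = 190.2→190, 47 + 20.8 = 67.8→68, 174 + 8.1 = 182.1→182) → #be44b6
20%: (183 + 14.4 = 197.4→197, 47 + 41.6 = 88.6→89, 174 + 16.2 = 190.2→190) → #c559be
30%: (183 + 21.6 = 204.6→205, 47 + 62.4 = 109.4→109, 174 + 24.3 = 198.3→198) → #cd6dc6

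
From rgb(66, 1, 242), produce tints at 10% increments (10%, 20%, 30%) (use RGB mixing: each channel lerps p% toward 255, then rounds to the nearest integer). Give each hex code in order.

10%: (66 + 18.9 = 84.9→85, 1 + 25.4 = 26.4→26, 242 + 1.3 = 243.3→243) → #551af3
20%: (66 + 37.8 = 103.8→104, 1 + 50.8 = 51.8→52, 242 + 2.6 = 244.6→245) → #6834f5
30%: (66 + 56.7 = 122.7→123, 1 + 76.2 = 77.2→77, 242 + 3.9 = 245.9→246) → #7b4df6

#551af3, #6834f5, #7b4df6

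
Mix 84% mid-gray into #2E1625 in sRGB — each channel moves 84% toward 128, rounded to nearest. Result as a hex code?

#736F71

#2E1625 is rgb(46, 22, 37).
Lerp each channel 84% toward 128:
  R: 46 + 0.84×(128−46) = 46 + 68.88 = 114.88 → 115
  G: 22 + 0.84×(128−22) = 22 + 89.04 = 111.04 → 111
  B: 37 + 76.44 = 113.44 → 113
rgb(115, 111, 113) = #736F71.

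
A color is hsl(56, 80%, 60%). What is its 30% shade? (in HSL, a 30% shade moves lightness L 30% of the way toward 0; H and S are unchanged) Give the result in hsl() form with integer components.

hsl(56, 80%, 42%)

L moves 30% from 60 toward 0: 60 − 18 = 42 → 42.
H and S are unchanged.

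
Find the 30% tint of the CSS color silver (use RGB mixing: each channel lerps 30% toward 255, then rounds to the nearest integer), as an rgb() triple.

CSS silver is rgb(192, 192, 192).
A 30% tint moves each channel 30% toward 255:
  R: 192 + 0.3×(255−192) = 192 + 18.9 = 210.9 → 211
  G: 192 + 18.9 = 210.9 → 211
  B: 192 + 0.3×(255−192) = 192 + 18.9 = 210.9 → 211

rgb(211, 211, 211)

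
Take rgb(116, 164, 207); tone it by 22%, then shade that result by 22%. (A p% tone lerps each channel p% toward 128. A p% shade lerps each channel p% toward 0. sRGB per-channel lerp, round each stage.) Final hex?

#5d7a94

Per channel, c → c + 0.22(128 − c):
  R: 116 + 0.22×(128−116) = 116 + 2.64 = 118.64 → 119
  G: 164 + 0.22×(128−164) = 164 − 7.92 = 156.08 → 156
  B: 207 − 17.38 = 189.62 → 190
After the tone: rgb(119, 156, 190) = #779cbe.
Lerp each channel 22% toward 0:
  R: 119 − 26.18 = 92.82 → 93
  G: 156 − 34.32 = 121.68 → 122
  B: 190 − 41.8 = 148.2 → 148
rgb(93, 122, 148) = #5d7a94.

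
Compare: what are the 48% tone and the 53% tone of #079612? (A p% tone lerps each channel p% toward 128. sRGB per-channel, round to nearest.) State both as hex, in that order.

#079612 is rgb(7, 150, 18).
48% tone:
  R: 7 + 58.08 = 65.08 → 65
  G: 150 − 10.56 = 139.44 → 139
  B: 18 + 0.48×(128−18) = 18 + 52.8 = 70.8 → 71
  → #418b47
53% tone:
  R: 7 + 0.53×(128−7) = 7 + 64.13 = 71.13 → 71
  G: 150 + 0.53×(128−150) = 150 − 11.66 = 138.34 → 138
  B: 18 + 0.53×(128−18) = 18 + 58.3 = 76.3 → 76
  → #478a4c

#418b47, #478a4c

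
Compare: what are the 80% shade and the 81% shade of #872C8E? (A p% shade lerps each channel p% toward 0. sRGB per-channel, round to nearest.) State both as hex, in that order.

#1B091C, #1A081B

#872C8E is rgb(135, 44, 142).
80% shade:
  R: 135 − 108 = 27 → 27
  G: 44 + 0.8×(0−44) = 44 − 35.2 = 8.8 → 9
  B: 142 + 0.8×(0−142) = 142 − 113.6 = 28.4 → 28
  → #1B091C
81% shade:
  R: 135 − 109.35 = 25.65 → 26
  G: 44 + 0.81×(0−44) = 44 − 35.64 = 8.36 → 8
  B: 142 − 115.02 = 26.98 → 27
  → #1A081B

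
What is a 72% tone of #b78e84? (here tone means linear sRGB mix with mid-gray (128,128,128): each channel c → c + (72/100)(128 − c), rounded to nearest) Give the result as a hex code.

#8f8481

#b78e84 is rgb(183, 142, 132).
Lerp each channel 72% toward 128:
  R: 183 + 0.72×(128−183) = 183 − 39.6 = 143.4 → 143
  G: 142 + 0.72×(128−142) = 142 − 10.08 = 131.92 → 132
  B: 132 − 2.88 = 129.12 → 129
rgb(143, 132, 129) = #8f8481.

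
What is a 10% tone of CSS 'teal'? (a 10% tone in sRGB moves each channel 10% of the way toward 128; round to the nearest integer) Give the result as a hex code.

CSS teal is rgb(0, 128, 128).
Lerp each channel 10% toward 128:
  R: 0 + 0.1×(128−0) = 0 + 12.8 = 12.8 → 13
  G: 128 + 0.1×(128−128) = 128 + 0 = 128 → 128
  B: 128 + 0.1×(128−128) = 128 + 0 = 128 → 128
rgb(13, 128, 128) = #0D8080.

#0D8080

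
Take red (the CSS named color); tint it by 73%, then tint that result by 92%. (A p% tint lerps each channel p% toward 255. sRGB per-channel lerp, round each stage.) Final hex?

CSS red is rgb(255, 0, 0).
Lerp each channel 73% toward 255:
  R: 255 + 0 = 255 → 255
  G: 0 + 0.73×(255−0) = 0 + 186.15 = 186.15 → 186
  B: 0 + 0.73×(255−0) = 0 + 186.15 = 186.15 → 186
After the tint: rgb(255, 186, 186) = #ffbaba.
Per channel, c → c + 0.92(255 − c):
  R: 255 + 0 = 255 → 255
  G: 186 + 0.92×(255−186) = 186 + 63.48 = 249.48 → 249
  B: 186 + 0.92×(255−186) = 186 + 63.48 = 249.48 → 249
rgb(255, 249, 249) = #fff9f9.

#fff9f9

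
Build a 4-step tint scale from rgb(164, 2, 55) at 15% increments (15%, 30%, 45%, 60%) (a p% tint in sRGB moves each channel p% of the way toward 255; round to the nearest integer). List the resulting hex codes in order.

#B22855, #BF4E73, #CD7491, #DB9AAF

15%: (164 + 13.65 = 177.65→178, 2 + 37.95 = 39.95→40, 55 + 30 = 85→85) → #B22855
30%: (164 + 27.3 = 191.3→191, 2 + 75.9 = 77.9→78, 55 + 60 = 115→115) → #BF4E73
45%: (164 + 40.95 = 204.95→205, 2 + 113.85 = 115.85→116, 55 + 90 = 145→145) → #CD7491
60%: (164 + 54.6 = 218.6→219, 2 + 151.8 = 153.8→154, 55 + 120 = 175→175) → #DB9AAF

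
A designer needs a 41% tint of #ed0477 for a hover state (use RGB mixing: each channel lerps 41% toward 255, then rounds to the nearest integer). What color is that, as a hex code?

#f46baf

#ed0477 is rgb(237, 4, 119).
Per channel, c → c + 0.41(255 − c):
  R: 237 + 7.38 = 244.38 → 244
  G: 4 + 102.91 = 106.91 → 107
  B: 119 + 0.41×(255−119) = 119 + 55.76 = 174.76 → 175
rgb(244, 107, 175) = #f46baf.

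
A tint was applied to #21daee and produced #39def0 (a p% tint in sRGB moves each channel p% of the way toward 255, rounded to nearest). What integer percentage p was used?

#21daee is rgb(33, 218, 238); #39def0 is rgb(57, 222, 240).
On the R channel (widest range): 57 ≈ 33 + (p/100)(255 − 33), so p ≈ 100×(57 − 33)/(255 − 33) = 2400/222 = 10.81.
p = 11 reproduces all three channels after rounding.

11%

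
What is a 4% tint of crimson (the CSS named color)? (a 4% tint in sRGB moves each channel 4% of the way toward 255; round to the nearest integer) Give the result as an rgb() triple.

CSS crimson is rgb(220, 20, 60).
A 4% tint moves each channel 4% toward 255:
  R: 220 + 0.04×(255−220) = 220 + 1.4 = 221.4 → 221
  G: 20 + 0.04×(255−20) = 20 + 9.4 = 29.4 → 29
  B: 60 + 0.04×(255−60) = 60 + 7.8 = 67.8 → 68

rgb(221, 29, 68)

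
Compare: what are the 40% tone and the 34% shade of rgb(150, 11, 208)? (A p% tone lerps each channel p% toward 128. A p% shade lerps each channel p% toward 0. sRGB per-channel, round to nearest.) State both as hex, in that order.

#8D3AB0, #630789

40% tone:
  R: 150 + 0.4×(128−150) = 150 − 8.8 = 141.2 → 141
  G: 11 + 0.4×(128−11) = 11 + 46.8 = 57.8 → 58
  B: 208 + 0.4×(128−208) = 208 − 32 = 176 → 176
  → #8D3AB0
34% shade:
  R: 150 − 51 = 99 → 99
  G: 11 + 0.34×(0−11) = 11 − 3.74 = 7.26 → 7
  B: 208 + 0.34×(0−208) = 208 − 70.72 = 137.28 → 137
  → #630789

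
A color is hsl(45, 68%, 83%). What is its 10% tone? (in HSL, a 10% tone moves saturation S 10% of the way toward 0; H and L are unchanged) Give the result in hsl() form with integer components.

S moves 10% from 68 toward 0: 68 − 6.8 = 61.2 → 61.
H and L are unchanged.

hsl(45, 61%, 83%)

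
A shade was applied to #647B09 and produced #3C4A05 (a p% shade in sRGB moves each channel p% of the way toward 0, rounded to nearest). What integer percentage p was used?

#647B09 is rgb(100, 123, 9); #3C4A05 is rgb(60, 74, 5).
On the G channel (widest range): 74 ≈ 123 + (p/100)(0 − 123), so p ≈ 100×(74 − 123)/(0 − 123) = -4900/-123 = 39.84.
p = 40 reproduces all three channels after rounding.

40%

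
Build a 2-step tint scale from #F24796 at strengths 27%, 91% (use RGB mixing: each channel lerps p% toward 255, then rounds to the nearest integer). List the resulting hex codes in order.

#F24796 is rgb(242, 71, 150).
27%: (242 + 3.51 = 245.51→246, 71 + 49.68 = 120.68→121, 150 + 28.35 = 178.35→178) → #F679B2
91%: (242 + 11.83 = 253.83→254, 71 + 167.44 = 238.44→238, 150 + 95.55 = 245.55→246) → #FEEEF6

#F679B2, #FEEEF6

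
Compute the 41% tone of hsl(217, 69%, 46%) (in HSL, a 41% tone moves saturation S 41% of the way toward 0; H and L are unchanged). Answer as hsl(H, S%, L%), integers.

S moves 41% from 69 toward 0: 69 − 28.29 = 40.71 → 41.
H and L are unchanged.

hsl(217, 41%, 46%)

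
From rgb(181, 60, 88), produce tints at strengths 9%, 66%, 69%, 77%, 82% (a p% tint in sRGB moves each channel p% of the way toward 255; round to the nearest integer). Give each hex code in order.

#bc4e67, #e6bdc6, #e8c3cb, #eed2d9, #f2dce1

9%: (181 + 6.66 = 187.66→188, 60 + 17.55 = 77.55→78, 88 + 15.03 = 103.03→103) → #bc4e67
66%: (181 + 48.84 = 229.84→230, 60 + 128.7 = 188.7→189, 88 + 110.22 = 198.22→198) → #e6bdc6
69%: (181 + 51.06 = 232.06→232, 60 + 134.55 = 194.55→195, 88 + 115.23 = 203.23→203) → #e8c3cb
77%: (181 + 56.98 = 237.98→238, 60 + 150.15 = 210.15→210, 88 + 128.59 = 216.59→217) → #eed2d9
82%: (181 + 60.68 = 241.68→242, 60 + 159.9 = 219.9→220, 88 + 136.94 = 224.94→225) → #f2dce1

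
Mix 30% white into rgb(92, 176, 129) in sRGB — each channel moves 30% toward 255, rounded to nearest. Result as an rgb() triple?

rgb(141, 200, 167)

Per channel, c → c + 0.3(255 − c):
  R: 92 + 0.3×(255−92) = 92 + 48.9 = 140.9 → 141
  G: 176 + 23.7 = 199.7 → 200
  B: 129 + 0.3×(255−129) = 129 + 37.8 = 166.8 → 167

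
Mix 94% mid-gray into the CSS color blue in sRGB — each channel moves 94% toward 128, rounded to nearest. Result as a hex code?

#787888

CSS blue is rgb(0, 0, 255).
A 94% tone moves each channel 94% toward 128:
  R: 0 + 120.32 = 120.32 → 120
  G: 0 + 0.94×(128−0) = 0 + 120.32 = 120.32 → 120
  B: 255 + 0.94×(128−255) = 255 − 119.38 = 135.62 → 136
rgb(120, 120, 136) = #787888.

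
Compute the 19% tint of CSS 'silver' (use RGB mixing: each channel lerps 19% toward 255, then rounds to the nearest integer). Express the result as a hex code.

#cccccc

CSS silver is rgb(192, 192, 192).
Per channel, c → c + 0.19(255 − c):
  R: 192 + 0.19×(255−192) = 192 + 11.97 = 203.97 → 204
  G: 192 + 11.97 = 203.97 → 204
  B: 192 + 0.19×(255−192) = 192 + 11.97 = 203.97 → 204
rgb(204, 204, 204) = #cccccc.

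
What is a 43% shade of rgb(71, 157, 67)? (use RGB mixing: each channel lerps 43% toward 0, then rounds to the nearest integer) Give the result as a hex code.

#285926

A 43% shade moves each channel 43% toward 0:
  R: 71 + 0.43×(0−71) = 71 − 30.53 = 40.47 → 40
  G: 157 − 67.51 = 89.49 → 89
  B: 67 − 28.81 = 38.19 → 38
rgb(40, 89, 38) = #285926.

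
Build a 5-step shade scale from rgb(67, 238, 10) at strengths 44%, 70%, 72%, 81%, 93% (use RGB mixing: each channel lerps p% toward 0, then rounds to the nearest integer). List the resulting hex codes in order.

#268506, #144703, #134303, #0d2d02, #051101

44%: (67 − 29.48 = 37.52→38, 238 − 104.72 = 133.28→133, 10 − 4.4 = 5.6→6) → #268506
70%: (67 − 46.9 = 20.1→20, 238 − 166.6 = 71.4→71, 10 − 7 = 3→3) → #144703
72%: (67 − 48.24 = 18.76→19, 238 − 171.36 = 66.64→67, 10 − 7.2 = 2.8→3) → #134303
81%: (67 − 54.27 = 12.73→13, 238 − 192.78 = 45.22→45, 10 − 8.1 = 1.9→2) → #0d2d02
93%: (67 − 62.31 = 4.69→5, 238 − 221.34 = 16.66→17, 10 − 9.3 = 0.7→1) → #051101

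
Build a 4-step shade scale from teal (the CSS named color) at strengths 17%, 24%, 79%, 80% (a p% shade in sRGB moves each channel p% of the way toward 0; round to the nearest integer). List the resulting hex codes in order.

#006A6A, #006161, #001B1B, #001A1A

CSS teal is rgb(0, 128, 128).
17%: (0→0, 128 − 21.76 = 106.24→106, 128 − 21.76 = 106.24→106) → #006A6A
24%: (0→0, 128 − 30.72 = 97.28→97, 128 − 30.72 = 97.28→97) → #006161
79%: (0→0, 128 − 101.12 = 26.88→27, 128 − 101.12 = 26.88→27) → #001B1B
80%: (0→0, 128 − 102.4 = 25.6→26, 128 − 102.4 = 25.6→26) → #001A1A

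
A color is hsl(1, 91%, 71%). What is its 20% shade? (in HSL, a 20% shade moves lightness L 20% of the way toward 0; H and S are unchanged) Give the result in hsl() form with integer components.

hsl(1, 91%, 57%)

L moves 20% from 71 toward 0: 71 − 14.2 = 56.8 → 57.
H and S are unchanged.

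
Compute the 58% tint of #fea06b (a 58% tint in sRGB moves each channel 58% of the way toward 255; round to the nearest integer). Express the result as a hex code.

#fea06b is rgb(254, 160, 107).
Per channel, c → c + 0.58(255 − c):
  R: 254 + 0.58×(255−254) = 254 + 0.58 = 254.58 → 255
  G: 160 + 55.1 = 215.1 → 215
  B: 107 + 0.58×(255−107) = 107 + 85.84 = 192.84 → 193
rgb(255, 215, 193) = #ffd7c1.

#ffd7c1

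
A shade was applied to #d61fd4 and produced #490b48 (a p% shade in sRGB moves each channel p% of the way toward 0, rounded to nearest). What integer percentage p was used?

#d61fd4 is rgb(214, 31, 212); #490b48 is rgb(73, 11, 72).
On the R channel (widest range): 73 ≈ 214 + (p/100)(0 − 214), so p ≈ 100×(73 − 214)/(0 − 214) = -14100/-214 = 65.89.
p = 66 reproduces all three channels after rounding.

66%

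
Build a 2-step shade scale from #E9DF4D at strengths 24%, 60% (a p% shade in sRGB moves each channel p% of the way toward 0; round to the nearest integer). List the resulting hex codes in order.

#E9DF4D is rgb(233, 223, 77).
24%: (233 − 55.92 = 177.08→177, 223 − 53.52 = 169.48→169, 77 − 18.48 = 58.52→59) → #B1A93B
60%: (233 − 139.8 = 93.2→93, 223 − 133.8 = 89.2→89, 77 − 46.2 = 30.8→31) → #5D591F

#B1A93B, #5D591F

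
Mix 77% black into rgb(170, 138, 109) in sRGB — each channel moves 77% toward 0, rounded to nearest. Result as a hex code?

Per channel, c → c + 0.77(0 − c):
  R: 170 + 0.77×(0−170) = 170 − 130.9 = 39.1 → 39
  G: 138 − 106.26 = 31.74 → 32
  B: 109 + 0.77×(0−109) = 109 − 83.93 = 25.07 → 25
rgb(39, 32, 25) = #272019.

#272019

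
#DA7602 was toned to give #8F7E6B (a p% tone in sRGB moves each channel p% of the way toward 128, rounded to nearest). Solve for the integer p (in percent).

#DA7602 is rgb(218, 118, 2); #8F7E6B is rgb(143, 126, 107).
On the B channel (widest range): 107 ≈ 2 + (p/100)(128 − 2), so p ≈ 100×(107 − 2)/(128 − 2) = 10500/126 = 83.33.
p = 83 reproduces all three channels after rounding.

83%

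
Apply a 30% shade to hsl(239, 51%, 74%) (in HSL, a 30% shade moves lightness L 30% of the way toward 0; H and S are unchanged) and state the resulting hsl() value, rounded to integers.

hsl(239, 51%, 52%)

L moves 30% from 74 toward 0: 74 − 22.2 = 51.8 → 52.
H and S are unchanged.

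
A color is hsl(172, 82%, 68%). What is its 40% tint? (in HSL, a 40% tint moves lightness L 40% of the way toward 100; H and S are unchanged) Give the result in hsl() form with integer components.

L moves 40% from 68 toward 100: 68 + 12.8 = 80.8 → 81.
H and S are unchanged.

hsl(172, 82%, 81%)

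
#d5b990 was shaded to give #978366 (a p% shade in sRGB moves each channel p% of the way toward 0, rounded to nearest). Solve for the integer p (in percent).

#d5b990 is rgb(213, 185, 144); #978366 is rgb(151, 131, 102).
On the R channel (widest range): 151 ≈ 213 + (p/100)(0 − 213), so p ≈ 100×(151 − 213)/(0 − 213) = -6200/-213 = 29.11.
p = 29 reproduces all three channels after rounding.

29%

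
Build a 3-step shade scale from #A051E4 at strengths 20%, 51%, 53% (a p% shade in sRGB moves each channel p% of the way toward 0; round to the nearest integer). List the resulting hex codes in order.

#A051E4 is rgb(160, 81, 228).
20%: (160 − 32 = 128→128, 81 − 16.2 = 64.8→65, 228 − 45.6 = 182.4→182) → #8041B6
51%: (160 − 81.6 = 78.4→78, 81 − 41.31 = 39.69→40, 228 − 116.28 = 111.72→112) → #4E2870
53%: (160 − 84.8 = 75.2→75, 81 − 42.93 = 38.07→38, 228 − 120.84 = 107.16→107) → #4B266B

#8041B6, #4E2870, #4B266B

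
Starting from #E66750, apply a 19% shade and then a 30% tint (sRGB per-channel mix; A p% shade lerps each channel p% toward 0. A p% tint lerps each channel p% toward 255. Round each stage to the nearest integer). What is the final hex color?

#CF877A

#E66750 is rgb(230, 103, 80).
A 19% shade moves each channel 19% toward 0:
  R: 230 + 0.19×(0−230) = 230 − 43.7 = 186.3 → 186
  G: 103 + 0.19×(0−103) = 103 − 19.57 = 83.43 → 83
  B: 80 + 0.19×(0−80) = 80 − 15.2 = 64.8 → 65
After the shade: rgb(186, 83, 65) = #BA5341.
Lerp each channel 30% toward 255:
  R: 186 + 0.3×(255−186) = 186 + 20.7 = 206.7 → 207
  G: 83 + 0.3×(255−83) = 83 + 51.6 = 134.6 → 135
  B: 65 + 0.3×(255−65) = 65 + 57 = 122 → 122
rgb(207, 135, 122) = #CF877A.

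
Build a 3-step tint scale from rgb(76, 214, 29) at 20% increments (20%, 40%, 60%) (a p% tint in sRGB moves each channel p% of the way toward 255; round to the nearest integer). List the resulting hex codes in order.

20%: (76 + 35.8 = 111.8→112, 214 + 8.2 = 222.2→222, 29 + 45.2 = 74.2→74) → #70de4a
40%: (76 + 71.6 = 147.6→148, 214 + 16.4 = 230.4→230, 29 + 90.4 = 119.4→119) → #94e677
60%: (76 + 107.4 = 183.4→183, 214 + 24.6 = 238.6→239, 29 + 135.6 = 164.6→165) → #b7efa5

#70de4a, #94e677, #b7efa5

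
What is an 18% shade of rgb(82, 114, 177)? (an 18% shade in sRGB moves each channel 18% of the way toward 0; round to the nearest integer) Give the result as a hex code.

An 18% shade moves each channel 18% toward 0:
  R: 82 − 14.76 = 67.24 → 67
  G: 114 + 0.18×(0−114) = 114 − 20.52 = 93.48 → 93
  B: 177 − 31.86 = 145.14 → 145
rgb(67, 93, 145) = #435D91.

#435D91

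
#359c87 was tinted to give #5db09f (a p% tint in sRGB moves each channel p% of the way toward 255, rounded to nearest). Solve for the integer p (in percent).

#359c87 is rgb(53, 156, 135); #5db09f is rgb(93, 176, 159).
On the R channel (widest range): 93 ≈ 53 + (p/100)(255 − 53), so p ≈ 100×(93 − 53)/(255 − 53) = 4000/202 = 19.80.
p = 20 reproduces all three channels after rounding.

20%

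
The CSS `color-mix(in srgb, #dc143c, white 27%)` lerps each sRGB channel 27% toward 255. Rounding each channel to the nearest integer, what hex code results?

#dc143c is rgb(220, 20, 60).
Lerp each channel 27% toward 255:
  R: 220 + 0.27×(255−220) = 220 + 9.45 = 229.45 → 229
  G: 20 + 0.27×(255−20) = 20 + 63.45 = 83.45 → 83
  B: 60 + 0.27×(255−60) = 60 + 52.65 = 112.65 → 113
rgb(229, 83, 113) = #e55371.

#e55371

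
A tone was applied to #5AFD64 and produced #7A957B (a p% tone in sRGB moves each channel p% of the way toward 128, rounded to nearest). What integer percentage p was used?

#5AFD64 is rgb(90, 253, 100); #7A957B is rgb(122, 149, 123).
On the G channel (widest range): 149 ≈ 253 + (p/100)(128 − 253), so p ≈ 100×(149 − 253)/(128 − 253) = -10400/-125 = 83.20.
p = 83 reproduces all three channels after rounding.

83%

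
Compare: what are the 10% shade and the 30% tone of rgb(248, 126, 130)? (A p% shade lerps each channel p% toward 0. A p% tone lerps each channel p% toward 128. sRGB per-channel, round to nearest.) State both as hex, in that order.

10% shade:
  R: 248 + 0.1×(0−248) = 248 − 24.8 = 223.2 → 223
  G: 126 + 0.1×(0−126) = 126 − 12.6 = 113.4 → 113
  B: 130 + 0.1×(0−130) = 130 − 13 = 117 → 117
  → #df7175
30% tone:
  R: 248 − 36 = 212 → 212
  G: 126 + 0.3×(128−126) = 126 + 0.6 = 126.6 → 127
  B: 130 − 0.6 = 129.4 → 129
  → #d47f81

#df7175, #d47f81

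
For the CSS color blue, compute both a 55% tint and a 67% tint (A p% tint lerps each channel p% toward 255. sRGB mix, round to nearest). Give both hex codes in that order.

CSS blue is rgb(0, 0, 255).
55% tint:
  R: 0 + 140.25 = 140.25 → 140
  G: 0 + 0.55×(255−0) = 0 + 140.25 = 140.25 → 140
  B: 255 + 0.55×(255−255) = 255 + 0 = 255 → 255
  → #8C8CFF
67% tint:
  R: 0 + 0.67×(255−0) = 0 + 170.85 = 170.85 → 171
  G: 0 + 0.67×(255−0) = 0 + 170.85 = 170.85 → 171
  B: 255 + 0 = 255 → 255
  → #ABABFF

#8C8CFF, #ABABFF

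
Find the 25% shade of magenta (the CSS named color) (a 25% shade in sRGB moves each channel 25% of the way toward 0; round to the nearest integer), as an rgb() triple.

rgb(191, 0, 191)

CSS magenta is rgb(255, 0, 255).
Lerp each channel 25% toward 0:
  R: 255 − 63.75 = 191.25 → 191
  G: 0 + 0 = 0 → 0
  B: 255 + 0.25×(0−255) = 255 − 63.75 = 191.25 → 191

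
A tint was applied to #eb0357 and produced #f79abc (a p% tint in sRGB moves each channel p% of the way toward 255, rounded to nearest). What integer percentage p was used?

60%

#eb0357 is rgb(235, 3, 87); #f79abc is rgb(247, 154, 188).
On the G channel (widest range): 154 ≈ 3 + (p/100)(255 − 3), so p ≈ 100×(154 − 3)/(255 − 3) = 15100/252 = 59.92.
p = 60 reproduces all three channels after rounding.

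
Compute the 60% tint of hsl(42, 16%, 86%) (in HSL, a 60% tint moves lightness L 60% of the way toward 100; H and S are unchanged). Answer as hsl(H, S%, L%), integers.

hsl(42, 16%, 94%)

L moves 60% from 86 toward 100: 86 + 8.4 = 94.4 → 94.
H and S are unchanged.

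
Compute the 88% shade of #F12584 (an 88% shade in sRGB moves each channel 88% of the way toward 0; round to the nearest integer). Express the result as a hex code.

#1D0410

#F12584 is rgb(241, 37, 132).
An 88% shade moves each channel 88% toward 0:
  R: 241 + 0.88×(0−241) = 241 − 212.08 = 28.92 → 29
  G: 37 + 0.88×(0−37) = 37 − 32.56 = 4.44 → 4
  B: 132 + 0.88×(0−132) = 132 − 116.16 = 15.84 → 16
rgb(29, 4, 16) = #1D0410.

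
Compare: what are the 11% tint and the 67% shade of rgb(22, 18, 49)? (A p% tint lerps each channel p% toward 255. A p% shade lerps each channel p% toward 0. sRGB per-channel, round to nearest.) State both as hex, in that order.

11% tint:
  R: 22 + 25.63 = 47.63 → 48
  G: 18 + 0.11×(255−18) = 18 + 26.07 = 44.07 → 44
  B: 49 + 0.11×(255−49) = 49 + 22.66 = 71.66 → 72
  → #302c48
67% shade:
  R: 22 + 0.67×(0−22) = 22 − 14.74 = 7.26 → 7
  G: 18 + 0.67×(0−18) = 18 − 12.06 = 5.94 → 6
  B: 49 + 0.67×(0−49) = 49 − 32.83 = 16.17 → 16
  → #070610

#302c48, #070610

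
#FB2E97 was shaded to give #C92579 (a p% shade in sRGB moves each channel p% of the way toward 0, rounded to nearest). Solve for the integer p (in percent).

20%

#FB2E97 is rgb(251, 46, 151); #C92579 is rgb(201, 37, 121).
On the R channel (widest range): 201 ≈ 251 + (p/100)(0 − 251), so p ≈ 100×(201 − 251)/(0 − 251) = -5000/-251 = 19.92.
p = 20 reproduces all three channels after rounding.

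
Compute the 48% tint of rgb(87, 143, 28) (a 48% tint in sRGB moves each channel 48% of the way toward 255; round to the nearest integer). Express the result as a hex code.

#A8C589

Lerp each channel 48% toward 255:
  R: 87 + 0.48×(255−87) = 87 + 80.64 = 167.64 → 168
  G: 143 + 0.48×(255−143) = 143 + 53.76 = 196.76 → 197
  B: 28 + 0.48×(255−28) = 28 + 108.96 = 136.96 → 137
rgb(168, 197, 137) = #A8C589.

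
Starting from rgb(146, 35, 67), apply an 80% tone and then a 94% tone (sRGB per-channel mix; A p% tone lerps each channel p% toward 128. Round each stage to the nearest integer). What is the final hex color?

#807F7F

Per channel, c → c + 0.8(128 − c):
  R: 146 + 0.8×(128−146) = 146 − 14.4 = 131.6 → 132
  G: 35 + 74.4 = 109.4 → 109
  B: 67 + 48.8 = 115.8 → 116
After the tone: rgb(132, 109, 116) = #846D74.
Per channel, c → c + 0.94(128 − c):
  R: 132 − 3.76 = 128.24 → 128
  G: 109 + 0.94×(128−109) = 109 + 17.86 = 126.86 → 127
  B: 116 + 0.94×(128−116) = 116 + 11.28 = 127.28 → 127
rgb(128, 127, 127) = #807F7F.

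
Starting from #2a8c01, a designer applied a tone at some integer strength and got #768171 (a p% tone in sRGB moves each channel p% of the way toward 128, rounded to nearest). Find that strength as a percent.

#2a8c01 is rgb(42, 140, 1); #768171 is rgb(118, 129, 113).
On the B channel (widest range): 113 ≈ 1 + (p/100)(128 − 1), so p ≈ 100×(113 − 1)/(128 − 1) = 11200/127 = 88.19.
p = 88 reproduces all three channels after rounding.

88%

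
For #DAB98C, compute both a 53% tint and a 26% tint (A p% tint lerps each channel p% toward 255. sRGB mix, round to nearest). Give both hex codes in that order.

#DAB98C is rgb(218, 185, 140).
53% tint:
  R: 218 + 0.53×(255−218) = 218 + 19.61 = 237.61 → 238
  G: 185 + 0.53×(255−185) = 185 + 37.1 = 222.1 → 222
  B: 140 + 0.53×(255−140) = 140 + 60.95 = 200.95 → 201
  → #EEDEC9
26% tint:
  R: 218 + 0.26×(255−218) = 218 + 9.62 = 227.62 → 228
  G: 185 + 0.26×(255−185) = 185 + 18.2 = 203.2 → 203
  B: 140 + 0.26×(255−140) = 140 + 29.9 = 169.9 → 170
  → #E4CBAA

#EEDEC9, #E4CBAA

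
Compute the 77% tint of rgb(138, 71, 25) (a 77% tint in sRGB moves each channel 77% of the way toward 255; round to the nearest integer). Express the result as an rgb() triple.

rgb(228, 213, 202)

Lerp each channel 77% toward 255:
  R: 138 + 90.09 = 228.09 → 228
  G: 71 + 0.77×(255−71) = 71 + 141.68 = 212.68 → 213
  B: 25 + 177.1 = 202.1 → 202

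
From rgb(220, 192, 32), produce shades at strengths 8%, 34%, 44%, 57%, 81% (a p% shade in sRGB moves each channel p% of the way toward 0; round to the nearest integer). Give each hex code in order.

#cab11d, #917f15, #7b6c12, #5f530e, #2a2406

8%: (220 − 17.6 = 202.4→202, 192 − 15.36 = 176.64→177, 32 − 2.56 = 29.44→29) → #cab11d
34%: (220 − 74.8 = 145.2→145, 192 − 65.28 = 126.72→127, 32 − 10.88 = 21.12→21) → #917f15
44%: (220 − 96.8 = 123.2→123, 192 − 84.48 = 107.52→108, 32 − 14.08 = 17.92→18) → #7b6c12
57%: (220 − 125.4 = 94.6→95, 192 − 109.44 = 82.56→83, 32 − 18.24 = 13.76→14) → #5f530e
81%: (220 − 178.2 = 41.8→42, 192 − 155.52 = 36.48→36, 32 − 25.92 = 6.08→6) → #2a2406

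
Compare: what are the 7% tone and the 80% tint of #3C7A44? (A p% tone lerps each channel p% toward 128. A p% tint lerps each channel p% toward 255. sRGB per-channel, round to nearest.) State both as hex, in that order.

#417A48, #D8E4DA

#3C7A44 is rgb(60, 122, 68).
7% tone:
  R: 60 + 4.76 = 64.76 → 65
  G: 122 + 0.42 = 122.42 → 122
  B: 68 + 0.07×(128−68) = 68 + 4.2 = 72.2 → 72
  → #417A48
80% tint:
  R: 60 + 156 = 216 → 216
  G: 122 + 0.8×(255−122) = 122 + 106.4 = 228.4 → 228
  B: 68 + 0.8×(255−68) = 68 + 149.6 = 217.6 → 218
  → #D8E4DA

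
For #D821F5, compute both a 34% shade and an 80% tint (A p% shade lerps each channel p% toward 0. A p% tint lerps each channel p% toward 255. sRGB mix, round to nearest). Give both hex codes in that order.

#D821F5 is rgb(216, 33, 245).
34% shade:
  R: 216 + 0.34×(0−216) = 216 − 73.44 = 142.56 → 143
  G: 33 − 11.22 = 21.78 → 22
  B: 245 + 0.34×(0−245) = 245 − 83.3 = 161.7 → 162
  → #8F16A2
80% tint:
  R: 216 + 31.2 = 247.2 → 247
  G: 33 + 177.6 = 210.6 → 211
  B: 245 + 0.8×(255−245) = 245 + 8 = 253 → 253
  → #F7D3FD

#8F16A2, #F7D3FD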